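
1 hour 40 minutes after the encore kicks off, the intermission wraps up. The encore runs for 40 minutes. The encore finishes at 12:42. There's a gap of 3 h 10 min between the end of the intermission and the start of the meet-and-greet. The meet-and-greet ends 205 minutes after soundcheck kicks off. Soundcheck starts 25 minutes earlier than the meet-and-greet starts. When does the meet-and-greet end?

19:52

The encore starts at 12:42 − 40 min = 12:02.
The intermission ends at 12:02 + 100 min = 13:42.
The meet-and-greet starts at 13:42 + 190 min = 16:52.
Soundcheck starts at 16:52 − 25 min = 16:27.
The meet-and-greet ends at 16:27 + 205 min = 19:52.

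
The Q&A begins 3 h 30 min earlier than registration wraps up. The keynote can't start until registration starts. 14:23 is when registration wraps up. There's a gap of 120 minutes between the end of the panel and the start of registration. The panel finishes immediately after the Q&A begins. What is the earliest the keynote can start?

The Q&A starts at 14:23 − 210 min = 10:53.
So the panel ends at 10:53.
Registration starts at 10:53 + 120 min = 12:53.
The keynote is bounded by registration, so the earliest it can start is 12:53.

12:53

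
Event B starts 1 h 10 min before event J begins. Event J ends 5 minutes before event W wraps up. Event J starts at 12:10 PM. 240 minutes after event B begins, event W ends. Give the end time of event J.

Event B starts at 12:10 PM − 70 min = 11:00 AM.
Event W ends at 11:00 AM + 240 min = 3:00 PM.
Event J ends at 3:00 PM − 5 min = 2:55 PM.

2:55 PM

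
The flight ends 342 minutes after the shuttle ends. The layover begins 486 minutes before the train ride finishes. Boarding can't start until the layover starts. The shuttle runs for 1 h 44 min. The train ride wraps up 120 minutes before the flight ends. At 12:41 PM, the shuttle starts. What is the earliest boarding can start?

10:01 AM

The shuttle ends at 12:41 PM + 104 min = 2:25 PM.
The flight ends at 2:25 PM + 342 min = 8:07 PM.
The train ride ends at 8:07 PM − 120 min = 6:07 PM.
The layover starts at 6:07 PM − 486 min = 10:01 AM.
Boarding is bounded by the layover, so the earliest it can start is 10:01 AM.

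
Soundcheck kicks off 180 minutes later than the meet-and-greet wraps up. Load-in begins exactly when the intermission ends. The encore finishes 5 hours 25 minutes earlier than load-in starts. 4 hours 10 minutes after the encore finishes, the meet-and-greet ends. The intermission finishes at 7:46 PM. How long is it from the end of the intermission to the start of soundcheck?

105 minutes

Load-in starts at 7:46 PM.
The encore ends at 7:46 PM − 325 min = 2:21 PM.
The meet-and-greet ends at 2:21 PM + 250 min = 6:31 PM.
Soundcheck starts at 6:31 PM + 180 min = 9:31 PM.
From 7:46 PM to 9:31 PM is 105 minutes.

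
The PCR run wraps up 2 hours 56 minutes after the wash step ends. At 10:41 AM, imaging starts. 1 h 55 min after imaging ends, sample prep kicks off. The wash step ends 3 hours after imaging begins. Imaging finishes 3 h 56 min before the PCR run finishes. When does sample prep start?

2:36 PM

The wash step ends at 10:41 AM + 180 min = 1:41 PM.
The PCR run ends at 1:41 PM + 176 min = 4:37 PM.
Imaging ends at 4:37 PM − 236 min = 12:41 PM.
Sample prep starts at 12:41 PM + 115 min = 2:36 PM.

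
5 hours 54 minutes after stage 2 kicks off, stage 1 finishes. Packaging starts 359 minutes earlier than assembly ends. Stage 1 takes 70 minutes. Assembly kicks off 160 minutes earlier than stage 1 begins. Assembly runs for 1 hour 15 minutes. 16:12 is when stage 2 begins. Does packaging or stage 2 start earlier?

packaging

Stage 1 ends at 16:12 + 354 min = 22:06.
Stage 1 starts at 22:06 − 70 min = 20:56.
Assembly starts at 20:56 − 160 min = 18:16.
Assembly ends at 18:16 + 75 min = 19:31.
Packaging starts at 19:31 − 359 min = 13:32.
Packaging starts at 13:32 and stage 2 starts at 16:12, so packaging is first.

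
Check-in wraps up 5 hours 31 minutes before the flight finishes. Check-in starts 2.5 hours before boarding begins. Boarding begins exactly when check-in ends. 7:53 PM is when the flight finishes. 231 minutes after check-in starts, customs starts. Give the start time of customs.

3:43 PM

Check-in ends at 7:53 PM − 331 min = 2:22 PM.
So boarding starts at 2:22 PM.
Check-in starts at 2:22 PM − 150 min = 11:52 AM.
Customs starts at 11:52 AM + 231 min = 3:43 PM.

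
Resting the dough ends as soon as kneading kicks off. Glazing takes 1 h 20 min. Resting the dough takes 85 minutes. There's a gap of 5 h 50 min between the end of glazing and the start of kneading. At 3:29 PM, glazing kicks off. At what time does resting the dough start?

Glazing ends at 3:29 PM + 80 min = 4:49 PM.
Kneading starts at 4:49 PM + 350 min = 10:39 PM.
So resting the dough ends at 10:39 PM.
Resting the dough starts at 10:39 PM − 85 min = 9:14 PM.

9:14 PM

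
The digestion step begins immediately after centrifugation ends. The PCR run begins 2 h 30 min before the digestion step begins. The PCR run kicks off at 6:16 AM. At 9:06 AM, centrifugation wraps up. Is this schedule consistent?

The digestion step starts at 9:06 AM.
The PCR run starts at 9:06 AM − 150 min = 6:36 AM.
But the PCR run is also said to start at 6:16 AM — a 20-minute conflict.

No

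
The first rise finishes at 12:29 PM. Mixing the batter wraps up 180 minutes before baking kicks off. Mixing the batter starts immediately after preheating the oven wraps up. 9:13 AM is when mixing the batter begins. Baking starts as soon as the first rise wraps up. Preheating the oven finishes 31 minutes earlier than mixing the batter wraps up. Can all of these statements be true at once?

Baking starts at 12:29 PM.
Mixing the batter ends at 12:29 PM − 180 min = 9:29 AM.
Preheating the oven ends at 9:29 AM − 31 min = 8:58 AM.
So mixing the batter starts at 8:58 AM.
But mixing the batter is also said to start at 9:13 AM — a 15-minute conflict.

No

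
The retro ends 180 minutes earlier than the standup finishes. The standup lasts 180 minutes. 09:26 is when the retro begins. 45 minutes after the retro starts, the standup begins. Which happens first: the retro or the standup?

the retro

The standup starts at 09:26 + 45 min = 10:11.
The retro starts at 09:26 and the standup starts at 10:11, so the retro is first.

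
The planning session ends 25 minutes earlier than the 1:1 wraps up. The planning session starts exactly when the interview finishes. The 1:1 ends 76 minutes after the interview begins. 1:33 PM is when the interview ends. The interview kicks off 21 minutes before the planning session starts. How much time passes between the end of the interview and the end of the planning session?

half an hour

The planning session starts at 1:33 PM.
The interview starts at 1:33 PM − 21 min = 1:12 PM.
The 1:1 ends at 1:12 PM + 76 min = 2:28 PM.
The planning session ends at 2:28 PM − 25 min = 2:03 PM.
From 1:33 PM to 2:03 PM is half an hour.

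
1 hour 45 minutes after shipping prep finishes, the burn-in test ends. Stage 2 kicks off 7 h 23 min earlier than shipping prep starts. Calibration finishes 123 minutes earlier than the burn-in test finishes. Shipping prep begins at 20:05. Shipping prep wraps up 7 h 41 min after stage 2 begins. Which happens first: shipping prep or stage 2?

Stage 2 starts at 20:05 − 443 min = 12:42.
Shipping prep starts at 20:05 and stage 2 starts at 12:42, so stage 2 is first.

stage 2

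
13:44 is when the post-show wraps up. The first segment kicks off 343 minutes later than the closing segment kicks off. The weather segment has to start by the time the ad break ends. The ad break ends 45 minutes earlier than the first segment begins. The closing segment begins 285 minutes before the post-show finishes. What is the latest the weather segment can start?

13:57

The closing segment starts at 13:44 − 285 min = 08:59.
The first segment starts at 08:59 + 343 min = 14:42.
The ad break ends at 14:42 − 45 min = 13:57.
The weather segment is bounded by the ad break, so the latest it can start is 13:57.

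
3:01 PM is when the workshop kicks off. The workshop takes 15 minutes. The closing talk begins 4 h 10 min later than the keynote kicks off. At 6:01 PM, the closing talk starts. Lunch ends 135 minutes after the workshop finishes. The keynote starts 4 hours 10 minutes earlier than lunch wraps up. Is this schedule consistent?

No

The workshop ends at 3:01 PM + 15 min = 3:16 PM.
Lunch ends at 3:16 PM + 135 min = 5:31 PM.
The keynote starts at 5:31 PM − 250 min = 1:21 PM.
The closing talk starts at 1:21 PM + 250 min = 5:31 PM.
But the closing talk is also said to start at 6:01 PM — a 30-minute conflict.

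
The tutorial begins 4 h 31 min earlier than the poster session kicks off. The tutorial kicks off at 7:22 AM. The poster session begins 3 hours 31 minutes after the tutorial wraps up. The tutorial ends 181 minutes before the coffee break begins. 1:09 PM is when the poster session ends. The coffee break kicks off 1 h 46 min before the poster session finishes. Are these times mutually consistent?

Yes

The coffee break starts at 1:09 PM − 106 min = 11:23 AM.
The tutorial ends at 11:23 AM − 181 min = 8:22 AM.
The poster session starts at 8:22 AM + 211 min = 11:53 AM.
The tutorial starts at 11:53 AM − 271 min = 7:22 AM.
That matches the stated 7:22 AM, so the schedule is consistent.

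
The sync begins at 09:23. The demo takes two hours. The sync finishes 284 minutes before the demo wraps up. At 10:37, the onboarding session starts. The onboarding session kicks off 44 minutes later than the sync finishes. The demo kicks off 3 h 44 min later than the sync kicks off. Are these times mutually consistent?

No

The demo starts at 09:23 + 224 min = 13:07.
The demo ends at 13:07 + 120 min = 15:07.
The sync ends at 15:07 − 284 min = 10:23.
The onboarding session starts at 10:23 + 44 min = 11:07.
But the onboarding session is also said to start at 10:37 — a 30-minute conflict.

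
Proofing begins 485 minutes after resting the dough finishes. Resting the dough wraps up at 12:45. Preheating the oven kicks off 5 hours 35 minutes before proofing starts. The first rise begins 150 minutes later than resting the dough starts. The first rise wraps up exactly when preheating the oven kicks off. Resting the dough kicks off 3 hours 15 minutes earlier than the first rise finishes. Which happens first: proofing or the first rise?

the first rise

Proofing starts at 12:45 + 485 min = 20:50.
Preheating the oven starts at 20:50 − 335 min = 15:15.
So the first rise ends at 15:15.
Resting the dough starts at 15:15 − 195 min = 12:00.
The first rise starts at 12:00 + 150 min = 14:30.
Proofing starts at 20:50 and the first rise starts at 14:30, so the first rise is first.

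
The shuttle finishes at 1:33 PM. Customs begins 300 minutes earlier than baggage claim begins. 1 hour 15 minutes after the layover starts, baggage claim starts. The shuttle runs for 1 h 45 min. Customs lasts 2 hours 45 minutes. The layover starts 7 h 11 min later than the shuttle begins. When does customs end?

5:59 PM

The shuttle starts at 1:33 PM − 105 min = 11:48 AM.
The layover starts at 11:48 AM + 431 min = 6:59 PM.
Baggage claim starts at 6:59 PM + 75 min = 8:14 PM.
Customs starts at 8:14 PM − 300 min = 3:14 PM.
Customs ends at 3:14 PM + 165 min = 5:59 PM.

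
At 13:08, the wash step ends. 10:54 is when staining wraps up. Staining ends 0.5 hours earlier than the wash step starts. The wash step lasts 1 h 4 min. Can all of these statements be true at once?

No

The wash step starts at 13:08 − 64 min = 12:04.
Staining ends at 12:04 − 30 min = 11:34.
But staining is also said to end at 10:54 — a 40-minute conflict.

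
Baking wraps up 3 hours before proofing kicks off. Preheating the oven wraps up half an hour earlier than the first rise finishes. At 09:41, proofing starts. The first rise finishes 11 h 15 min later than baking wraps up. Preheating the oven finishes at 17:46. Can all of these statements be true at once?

No

Baking ends at 09:41 − 180 min = 06:41.
The first rise ends at 06:41 + 675 min = 17:56.
Preheating the oven ends at 17:56 − 30 min = 17:26.
But preheating the oven is also said to end at 17:46 — a 20-minute conflict.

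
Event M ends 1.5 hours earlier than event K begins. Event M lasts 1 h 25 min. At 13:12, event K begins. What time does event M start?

10:17

Event M ends at 13:12 − 90 min = 11:42.
Event M starts at 11:42 − 85 min = 10:17.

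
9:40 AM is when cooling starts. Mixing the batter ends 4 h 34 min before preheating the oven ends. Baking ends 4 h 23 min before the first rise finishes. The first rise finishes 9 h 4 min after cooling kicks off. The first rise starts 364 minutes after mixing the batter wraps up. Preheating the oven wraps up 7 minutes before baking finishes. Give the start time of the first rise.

The first rise ends at 9:40 AM + 544 min = 6:44 PM.
Baking ends at 6:44 PM − 263 min = 2:21 PM.
Preheating the oven ends at 2:21 PM − 7 min = 2:14 PM.
Mixing the batter ends at 2:14 PM − 274 min = 9:40 AM.
The first rise starts at 9:40 AM + 364 min = 3:44 PM.

3:44 PM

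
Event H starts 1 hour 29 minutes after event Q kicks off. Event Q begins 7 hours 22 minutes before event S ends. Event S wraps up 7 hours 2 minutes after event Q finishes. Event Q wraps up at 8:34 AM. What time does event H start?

9:43 AM

Event S ends at 8:34 AM + 422 min = 3:36 PM.
Event Q starts at 3:36 PM − 442 min = 8:14 AM.
Event H starts at 8:14 AM + 89 min = 9:43 AM.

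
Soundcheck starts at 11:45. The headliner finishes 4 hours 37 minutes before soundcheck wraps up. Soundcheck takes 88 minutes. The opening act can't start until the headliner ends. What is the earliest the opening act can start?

Soundcheck ends at 11:45 + 88 min = 13:13.
The headliner ends at 13:13 − 277 min = 08:36.
The opening act is bounded by the headliner, so the earliest it can start is 08:36.

08:36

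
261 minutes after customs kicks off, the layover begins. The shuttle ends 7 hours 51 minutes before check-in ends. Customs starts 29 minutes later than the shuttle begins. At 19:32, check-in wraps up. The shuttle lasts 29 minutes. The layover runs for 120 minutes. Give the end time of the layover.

18:02

The shuttle ends at 19:32 − 471 min = 11:41.
The shuttle starts at 11:41 − 29 min = 11:12.
Customs starts at 11:12 + 29 min = 11:41.
The layover starts at 11:41 + 261 min = 16:02.
The layover ends at 16:02 + 120 min = 18:02.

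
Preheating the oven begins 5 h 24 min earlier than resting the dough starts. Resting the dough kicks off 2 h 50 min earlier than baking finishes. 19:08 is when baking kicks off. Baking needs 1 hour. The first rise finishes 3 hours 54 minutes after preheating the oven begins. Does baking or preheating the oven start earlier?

Baking ends at 19:08 + 60 min = 20:08.
Resting the dough starts at 20:08 − 170 min = 17:18.
Preheating the oven starts at 17:18 − 324 min = 11:54.
Baking starts at 19:08 and preheating the oven starts at 11:54, so preheating the oven is first.

preheating the oven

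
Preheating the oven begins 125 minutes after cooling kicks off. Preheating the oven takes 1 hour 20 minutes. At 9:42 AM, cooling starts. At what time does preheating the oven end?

1:07 PM

Preheating the oven starts at 9:42 AM + 125 min = 11:47 AM.
Preheating the oven ends at 11:47 AM + 80 min = 1:07 PM.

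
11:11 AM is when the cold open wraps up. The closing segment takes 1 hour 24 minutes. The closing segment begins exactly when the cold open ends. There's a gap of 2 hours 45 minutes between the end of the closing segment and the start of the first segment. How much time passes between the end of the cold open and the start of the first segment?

4 h 9 min

The closing segment starts at 11:11 AM.
The closing segment ends at 11:11 AM + 84 min = 12:35 PM.
The first segment starts at 12:35 PM + 165 min = 3:20 PM.
From 11:11 AM to 3:20 PM is 4 h 9 min.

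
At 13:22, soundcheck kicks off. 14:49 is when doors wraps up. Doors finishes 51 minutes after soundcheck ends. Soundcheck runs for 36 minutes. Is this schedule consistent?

Soundcheck ends at 13:22 + 36 min = 13:58.
Doors ends at 13:58 + 51 min = 14:49.
That matches the stated 14:49, so the schedule is consistent.

Yes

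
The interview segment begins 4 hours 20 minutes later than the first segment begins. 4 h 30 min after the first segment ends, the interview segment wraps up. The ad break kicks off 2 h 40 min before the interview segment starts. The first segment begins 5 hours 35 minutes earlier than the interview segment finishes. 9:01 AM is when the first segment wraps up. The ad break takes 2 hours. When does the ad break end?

The interview segment ends at 9:01 AM + 270 min = 1:31 PM.
The first segment starts at 1:31 PM − 335 min = 7:56 AM.
The interview segment starts at 7:56 AM + 260 min = 12:16 PM.
The ad break starts at 12:16 PM − 160 min = 9:36 AM.
The ad break ends at 9:36 AM + 120 min = 11:36 AM.

11:36 AM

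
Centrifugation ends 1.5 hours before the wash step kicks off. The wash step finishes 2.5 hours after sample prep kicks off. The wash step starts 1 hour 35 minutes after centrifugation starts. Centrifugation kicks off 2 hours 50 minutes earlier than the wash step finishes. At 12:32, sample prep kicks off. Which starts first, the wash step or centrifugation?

The wash step ends at 12:32 + 150 min = 15:02.
Centrifugation starts at 15:02 − 170 min = 12:12.
The wash step starts at 12:12 + 95 min = 13:47.
The wash step starts at 13:47 and centrifugation starts at 12:12, so centrifugation is first.

centrifugation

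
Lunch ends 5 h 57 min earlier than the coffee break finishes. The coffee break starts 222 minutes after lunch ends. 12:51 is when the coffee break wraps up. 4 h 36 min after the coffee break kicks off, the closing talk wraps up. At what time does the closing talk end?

15:12

Lunch ends at 12:51 − 357 min = 06:54.
The coffee break starts at 06:54 + 222 min = 10:36.
The closing talk ends at 10:36 + 276 min = 15:12.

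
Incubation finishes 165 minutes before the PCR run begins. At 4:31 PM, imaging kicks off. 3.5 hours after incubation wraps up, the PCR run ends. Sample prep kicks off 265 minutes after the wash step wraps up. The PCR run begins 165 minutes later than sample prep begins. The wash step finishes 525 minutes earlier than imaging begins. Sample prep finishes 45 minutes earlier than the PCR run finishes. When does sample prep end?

2:56 PM

The wash step ends at 4:31 PM − 525 min = 7:46 AM.
Sample prep starts at 7:46 AM + 265 min = 12:11 PM.
The PCR run starts at 12:11 PM + 165 min = 2:56 PM.
Incubation ends at 2:56 PM − 165 min = 12:11 PM.
The PCR run ends at 12:11 PM + 210 min = 3:41 PM.
Sample prep ends at 3:41 PM − 45 min = 2:56 PM.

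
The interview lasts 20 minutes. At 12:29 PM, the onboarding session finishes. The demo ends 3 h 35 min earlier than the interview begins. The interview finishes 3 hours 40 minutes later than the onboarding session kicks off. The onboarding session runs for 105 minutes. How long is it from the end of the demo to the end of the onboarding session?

two hours

The onboarding session starts at 12:29 PM − 105 min = 10:44 AM.
The interview ends at 10:44 AM + 220 min = 2:24 PM.
The interview starts at 2:24 PM − 20 min = 2:04 PM.
The demo ends at 2:04 PM − 215 min = 10:29 AM.
From 10:29 AM to 12:29 PM is two hours.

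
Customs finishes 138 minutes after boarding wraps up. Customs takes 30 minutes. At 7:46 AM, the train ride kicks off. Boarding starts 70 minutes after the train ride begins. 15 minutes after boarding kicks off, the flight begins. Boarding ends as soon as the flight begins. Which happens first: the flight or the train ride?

Boarding starts at 7:46 AM + 70 min = 8:56 AM.
The flight starts at 8:56 AM + 15 min = 9:11 AM.
The flight starts at 9:11 AM and the train ride starts at 7:46 AM, so the train ride is first.

the train ride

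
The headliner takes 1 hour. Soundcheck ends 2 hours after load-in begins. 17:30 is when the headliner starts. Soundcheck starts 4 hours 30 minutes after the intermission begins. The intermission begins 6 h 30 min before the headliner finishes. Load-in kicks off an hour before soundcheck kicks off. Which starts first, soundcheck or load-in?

The headliner ends at 17:30 + 60 min = 18:30.
The intermission starts at 18:30 − 390 min = 12:00.
Soundcheck starts at 12:00 + 270 min = 16:30.
Load-in starts at 16:30 − 60 min = 15:30.
Soundcheck starts at 16:30 and load-in starts at 15:30, so load-in is first.

load-in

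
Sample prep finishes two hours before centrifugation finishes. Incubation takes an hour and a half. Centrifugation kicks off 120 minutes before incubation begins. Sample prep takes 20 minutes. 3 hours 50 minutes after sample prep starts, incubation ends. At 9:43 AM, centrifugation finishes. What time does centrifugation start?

7:43 AM

Sample prep ends at 9:43 AM − 120 min = 7:43 AM.
Sample prep starts at 7:43 AM − 20 min = 7:23 AM.
Incubation ends at 7:23 AM + 230 min = 11:13 AM.
Incubation starts at 11:13 AM − 90 min = 9:43 AM.
Centrifugation starts at 9:43 AM − 120 min = 7:43 AM.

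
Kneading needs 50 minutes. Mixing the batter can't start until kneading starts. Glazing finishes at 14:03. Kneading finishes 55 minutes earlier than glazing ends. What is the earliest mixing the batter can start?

12:18

Kneading ends at 14:03 − 55 min = 13:08.
Kneading starts at 13:08 − 50 min = 12:18.
Mixing the batter is bounded by kneading, so the earliest it can start is 12:18.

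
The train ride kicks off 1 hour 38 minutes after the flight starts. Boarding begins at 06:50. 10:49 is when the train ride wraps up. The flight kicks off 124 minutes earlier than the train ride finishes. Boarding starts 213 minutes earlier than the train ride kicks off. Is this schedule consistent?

The flight starts at 10:49 − 124 min = 08:45.
The train ride starts at 08:45 + 98 min = 10:23.
Boarding starts at 10:23 − 213 min = 06:50.
That matches the stated 06:50, so the schedule is consistent.

Yes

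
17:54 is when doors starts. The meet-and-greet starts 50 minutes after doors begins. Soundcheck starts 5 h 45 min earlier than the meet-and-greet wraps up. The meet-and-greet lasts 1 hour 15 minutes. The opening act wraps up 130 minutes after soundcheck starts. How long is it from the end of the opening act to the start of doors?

The meet-and-greet starts at 17:54 + 50 min = 18:44.
The meet-and-greet ends at 18:44 + 75 min = 19:59.
Soundcheck starts at 19:59 − 345 min = 14:14.
The opening act ends at 14:14 + 130 min = 16:24.
From 16:24 to 17:54 is 1 h 30 min.

1 h 30 min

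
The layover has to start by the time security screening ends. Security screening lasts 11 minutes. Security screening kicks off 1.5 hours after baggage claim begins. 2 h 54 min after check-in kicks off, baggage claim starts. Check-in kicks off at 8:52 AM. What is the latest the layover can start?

Baggage claim starts at 8:52 AM + 174 min = 11:46 AM.
Security screening starts at 11:46 AM + 90 min = 1:16 PM.
Security screening ends at 1:16 PM + 11 min = 1:27 PM.
The layover is bounded by security screening, so the latest it can start is 1:27 PM.

1:27 PM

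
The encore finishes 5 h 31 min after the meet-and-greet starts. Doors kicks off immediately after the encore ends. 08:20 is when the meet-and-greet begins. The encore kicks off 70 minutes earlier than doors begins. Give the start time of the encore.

The encore ends at 08:20 + 331 min = 13:51.
So doors starts at 13:51.
The encore starts at 13:51 − 70 min = 12:41.

12:41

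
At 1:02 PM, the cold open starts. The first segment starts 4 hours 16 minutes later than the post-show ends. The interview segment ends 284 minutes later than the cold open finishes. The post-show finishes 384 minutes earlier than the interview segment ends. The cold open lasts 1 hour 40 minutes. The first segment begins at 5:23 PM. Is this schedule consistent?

The cold open ends at 1:02 PM + 100 min = 2:42 PM.
The interview segment ends at 2:42 PM + 284 min = 7:26 PM.
The post-show ends at 7:26 PM − 384 min = 1:02 PM.
The first segment starts at 1:02 PM + 256 min = 5:18 PM.
But the first segment is also said to start at 5:23 PM — a 5-minute conflict.

No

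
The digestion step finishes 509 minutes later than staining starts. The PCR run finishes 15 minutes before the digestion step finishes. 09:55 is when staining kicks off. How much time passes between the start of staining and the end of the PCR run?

8 h 14 min

The digestion step ends at 09:55 + 509 min = 18:24.
The PCR run ends at 18:24 − 15 min = 18:09.
From 09:55 to 18:09 is 8 h 14 min.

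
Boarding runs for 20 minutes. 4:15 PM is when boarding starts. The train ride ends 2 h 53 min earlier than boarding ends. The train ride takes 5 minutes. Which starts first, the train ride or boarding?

Boarding ends at 4:15 PM + 20 min = 4:35 PM.
The train ride ends at 4:35 PM − 173 min = 1:42 PM.
The train ride starts at 1:42 PM − 5 min = 1:37 PM.
The train ride starts at 1:37 PM and boarding starts at 4:15 PM, so the train ride is first.

the train ride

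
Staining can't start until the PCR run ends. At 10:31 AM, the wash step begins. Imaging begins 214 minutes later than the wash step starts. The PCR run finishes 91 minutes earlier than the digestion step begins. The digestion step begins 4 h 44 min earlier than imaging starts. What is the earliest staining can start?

Imaging starts at 10:31 AM + 214 min = 2:05 PM.
The digestion step starts at 2:05 PM − 284 min = 9:21 AM.
The PCR run ends at 9:21 AM − 91 min = 7:50 AM.
Staining is bounded by the PCR run, so the earliest it can start is 7:50 AM.

7:50 AM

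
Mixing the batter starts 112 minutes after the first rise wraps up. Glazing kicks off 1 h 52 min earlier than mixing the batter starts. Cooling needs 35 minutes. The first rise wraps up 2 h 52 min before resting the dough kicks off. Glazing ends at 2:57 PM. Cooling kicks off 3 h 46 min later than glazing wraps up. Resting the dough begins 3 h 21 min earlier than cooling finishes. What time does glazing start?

Cooling starts at 2:57 PM + 226 min = 6:43 PM.
Cooling ends at 6:43 PM + 35 min = 7:18 PM.
Resting the dough starts at 7:18 PM − 201 min = 3:57 PM.
The first rise ends at 3:57 PM − 172 min = 1:05 PM.
Mixing the batter starts at 1:05 PM + 112 min = 2:57 PM.
Glazing starts at 2:57 PM − 112 min = 1:05 PM.

1:05 PM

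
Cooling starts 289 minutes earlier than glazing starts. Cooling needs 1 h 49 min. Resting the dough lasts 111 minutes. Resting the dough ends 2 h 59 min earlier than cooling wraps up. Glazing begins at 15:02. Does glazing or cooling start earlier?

cooling

Cooling starts at 15:02 − 289 min = 10:13.
Glazing starts at 15:02 and cooling starts at 10:13, so cooling is first.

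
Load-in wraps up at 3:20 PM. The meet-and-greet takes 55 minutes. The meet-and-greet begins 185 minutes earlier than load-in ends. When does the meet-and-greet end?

The meet-and-greet starts at 3:20 PM − 185 min = 12:15 PM.
The meet-and-greet ends at 12:15 PM + 55 min = 1:10 PM.

1:10 PM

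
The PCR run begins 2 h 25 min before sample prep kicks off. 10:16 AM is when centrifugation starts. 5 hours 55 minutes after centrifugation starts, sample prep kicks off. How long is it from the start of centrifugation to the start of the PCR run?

3 hours 30 minutes

Sample prep starts at 10:16 AM + 355 min = 4:11 PM.
The PCR run starts at 4:11 PM − 145 min = 1:46 PM.
From 10:16 AM to 1:46 PM is 3 hours 30 minutes.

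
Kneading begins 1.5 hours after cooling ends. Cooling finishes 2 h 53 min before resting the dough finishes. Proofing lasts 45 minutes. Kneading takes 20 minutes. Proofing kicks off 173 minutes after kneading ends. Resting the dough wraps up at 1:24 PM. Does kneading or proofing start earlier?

Cooling ends at 1:24 PM − 173 min = 10:31 AM.
Kneading starts at 10:31 AM + 90 min = 12:01 PM.
Kneading ends at 12:01 PM + 20 min = 12:21 PM.
Proofing starts at 12:21 PM + 173 min = 3:14 PM.
Kneading starts at 12:01 PM and proofing starts at 3:14 PM, so kneading is first.

kneading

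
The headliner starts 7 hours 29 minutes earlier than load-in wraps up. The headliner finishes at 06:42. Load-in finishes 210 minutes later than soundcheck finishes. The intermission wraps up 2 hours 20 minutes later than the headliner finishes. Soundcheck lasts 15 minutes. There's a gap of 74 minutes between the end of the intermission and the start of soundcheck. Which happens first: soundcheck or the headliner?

the headliner

The intermission ends at 06:42 + 140 min = 09:02.
Soundcheck starts at 09:02 + 74 min = 10:16.
Soundcheck ends at 10:16 + 15 min = 10:31.
Load-in ends at 10:31 + 210 min = 14:01.
The headliner starts at 14:01 − 449 min = 06:32.
Soundcheck starts at 10:16 and the headliner starts at 06:32, so the headliner is first.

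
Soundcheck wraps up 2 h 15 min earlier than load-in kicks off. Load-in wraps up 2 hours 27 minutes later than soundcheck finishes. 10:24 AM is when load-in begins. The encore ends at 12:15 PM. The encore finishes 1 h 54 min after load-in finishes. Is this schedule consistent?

No

Soundcheck ends at 10:24 AM − 135 min = 8:09 AM.
Load-in ends at 8:09 AM + 147 min = 10:36 AM.
The encore ends at 10:36 AM + 114 min = 12:30 PM.
But the encore is also said to end at 12:15 PM — a 15-minute conflict.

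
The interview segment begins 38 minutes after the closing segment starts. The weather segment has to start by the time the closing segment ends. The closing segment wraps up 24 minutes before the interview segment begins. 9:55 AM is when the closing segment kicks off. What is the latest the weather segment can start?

The interview segment starts at 9:55 AM + 38 min = 10:33 AM.
The closing segment ends at 10:33 AM − 24 min = 10:09 AM.
The weather segment is bounded by the closing segment, so the latest it can start is 10:09 AM.

10:09 AM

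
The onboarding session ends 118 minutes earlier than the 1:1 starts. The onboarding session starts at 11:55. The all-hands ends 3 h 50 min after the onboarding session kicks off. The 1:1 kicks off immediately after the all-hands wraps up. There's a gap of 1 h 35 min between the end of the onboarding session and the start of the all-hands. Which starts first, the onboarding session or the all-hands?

the onboarding session

The all-hands ends at 11:55 + 230 min = 15:45.
So the 1:1 starts at 15:45.
The onboarding session ends at 15:45 − 118 min = 13:47.
The all-hands starts at 13:47 + 95 min = 15:22.
The onboarding session starts at 11:55 and the all-hands starts at 15:22, so the onboarding session is first.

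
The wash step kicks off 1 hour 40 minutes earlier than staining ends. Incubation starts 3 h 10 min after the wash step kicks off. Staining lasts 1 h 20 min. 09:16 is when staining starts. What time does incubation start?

12:06

Staining ends at 09:16 + 80 min = 10:36.
The wash step starts at 10:36 − 100 min = 08:56.
Incubation starts at 08:56 + 190 min = 12:06.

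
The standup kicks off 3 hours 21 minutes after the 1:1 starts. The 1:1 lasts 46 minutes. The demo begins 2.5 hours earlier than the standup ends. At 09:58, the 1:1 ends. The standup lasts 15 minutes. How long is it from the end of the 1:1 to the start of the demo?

20 minutes

The 1:1 starts at 09:58 − 46 min = 09:12.
The standup starts at 09:12 + 201 min = 12:33.
The standup ends at 12:33 + 15 min = 12:48.
The demo starts at 12:48 − 150 min = 10:18.
From 09:58 to 10:18 is 20 minutes.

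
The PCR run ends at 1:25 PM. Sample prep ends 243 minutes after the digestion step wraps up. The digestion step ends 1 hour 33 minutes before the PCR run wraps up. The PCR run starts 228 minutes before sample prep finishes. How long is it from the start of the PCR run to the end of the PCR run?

1 hour 18 minutes

The digestion step ends at 1:25 PM − 93 min = 11:52 AM.
Sample prep ends at 11:52 AM + 243 min = 3:55 PM.
The PCR run starts at 3:55 PM − 228 min = 12:07 PM.
From 12:07 PM to 1:25 PM is 1 hour 18 minutes.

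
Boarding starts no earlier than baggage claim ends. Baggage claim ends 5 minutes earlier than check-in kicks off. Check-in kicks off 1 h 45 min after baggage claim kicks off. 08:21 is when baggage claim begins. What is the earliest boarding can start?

Check-in starts at 08:21 + 105 min = 10:06.
Baggage claim ends at 10:06 − 5 min = 10:01.
Boarding is bounded by baggage claim, so the earliest it can start is 10:01.

10:01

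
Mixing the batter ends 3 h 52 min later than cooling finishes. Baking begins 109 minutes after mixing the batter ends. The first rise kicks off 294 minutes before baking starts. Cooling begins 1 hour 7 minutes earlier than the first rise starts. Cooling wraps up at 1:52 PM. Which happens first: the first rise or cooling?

cooling

Mixing the batter ends at 1:52 PM + 232 min = 5:44 PM.
Baking starts at 5:44 PM + 109 min = 7:33 PM.
The first rise starts at 7:33 PM − 294 min = 2:39 PM.
Cooling starts at 2:39 PM − 67 min = 1:32 PM.
The first rise starts at 2:39 PM and cooling starts at 1:32 PM, so cooling is first.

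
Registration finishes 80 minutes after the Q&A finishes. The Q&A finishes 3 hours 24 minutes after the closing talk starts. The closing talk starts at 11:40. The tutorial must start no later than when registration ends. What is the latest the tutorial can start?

16:24

The Q&A ends at 11:40 + 204 min = 15:04.
Registration ends at 15:04 + 80 min = 16:24.
The tutorial is bounded by registration, so the latest it can start is 16:24.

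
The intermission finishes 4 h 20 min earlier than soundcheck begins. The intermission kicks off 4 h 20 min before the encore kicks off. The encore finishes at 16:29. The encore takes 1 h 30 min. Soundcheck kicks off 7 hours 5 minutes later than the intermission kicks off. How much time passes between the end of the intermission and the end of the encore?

The encore starts at 16:29 − 90 min = 14:59.
The intermission starts at 14:59 − 260 min = 10:39.
Soundcheck starts at 10:39 + 425 min = 17:44.
The intermission ends at 17:44 − 260 min = 13:24.
From 13:24 to 16:29 is 3 hours 5 minutes.

3 hours 5 minutes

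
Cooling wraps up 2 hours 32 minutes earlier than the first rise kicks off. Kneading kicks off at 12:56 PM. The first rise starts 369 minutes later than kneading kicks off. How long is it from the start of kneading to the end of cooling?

217 minutes

The first rise starts at 12:56 PM + 369 min = 7:05 PM.
Cooling ends at 7:05 PM − 152 min = 4:33 PM.
From 12:56 PM to 4:33 PM is 217 minutes.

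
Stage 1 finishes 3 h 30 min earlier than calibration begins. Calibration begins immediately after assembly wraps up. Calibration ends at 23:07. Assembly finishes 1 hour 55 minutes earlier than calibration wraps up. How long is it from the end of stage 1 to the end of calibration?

325 minutes

Assembly ends at 23:07 − 115 min = 21:12.
So calibration starts at 21:12.
Stage 1 ends at 21:12 − 210 min = 17:42.
From 17:42 to 23:07 is 325 minutes.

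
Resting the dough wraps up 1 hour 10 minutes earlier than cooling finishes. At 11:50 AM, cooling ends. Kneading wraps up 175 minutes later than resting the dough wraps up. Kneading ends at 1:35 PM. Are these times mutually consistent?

Resting the dough ends at 11:50 AM − 70 min = 10:40 AM.
Kneading ends at 10:40 AM + 175 min = 1:35 PM.
That matches the stated 1:35 PM, so the schedule is consistent.

Yes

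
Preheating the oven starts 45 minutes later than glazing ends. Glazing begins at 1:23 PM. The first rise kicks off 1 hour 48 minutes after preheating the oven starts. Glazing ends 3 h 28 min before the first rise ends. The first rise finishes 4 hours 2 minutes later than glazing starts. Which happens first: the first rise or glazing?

The first rise ends at 1:23 PM + 242 min = 5:25 PM.
Glazing ends at 5:25 PM − 208 min = 1:57 PM.
Preheating the oven starts at 1:57 PM + 45 min = 2:42 PM.
The first rise starts at 2:42 PM + 108 min = 4:30 PM.
The first rise starts at 4:30 PM and glazing starts at 1:23 PM, so glazing is first.

glazing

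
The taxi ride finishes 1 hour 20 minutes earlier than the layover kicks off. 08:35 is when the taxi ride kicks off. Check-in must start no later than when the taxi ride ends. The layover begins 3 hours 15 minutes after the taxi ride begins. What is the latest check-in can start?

10:30

The layover starts at 08:35 + 195 min = 11:50.
The taxi ride ends at 11:50 − 80 min = 10:30.
Check-in is bounded by the taxi ride, so the latest it can start is 10:30.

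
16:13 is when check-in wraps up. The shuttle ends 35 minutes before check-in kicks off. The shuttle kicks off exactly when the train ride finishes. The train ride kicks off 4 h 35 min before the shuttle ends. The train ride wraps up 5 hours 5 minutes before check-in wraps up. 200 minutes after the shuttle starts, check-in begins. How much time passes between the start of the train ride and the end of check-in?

415 minutes

The train ride ends at 16:13 − 305 min = 11:08.
So the shuttle starts at 11:08.
Check-in starts at 11:08 + 200 min = 14:28.
The shuttle ends at 14:28 − 35 min = 13:53.
The train ride starts at 13:53 − 275 min = 09:18.
From 09:18 to 16:13 is 415 minutes.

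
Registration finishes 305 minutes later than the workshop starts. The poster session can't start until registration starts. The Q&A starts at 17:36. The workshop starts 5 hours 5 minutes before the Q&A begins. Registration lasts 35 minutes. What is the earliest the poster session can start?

The workshop starts at 17:36 − 305 min = 12:31.
Registration ends at 12:31 + 305 min = 17:36.
Registration starts at 17:36 − 35 min = 17:01.
The poster session is bounded by registration, so the earliest it can start is 17:01.

17:01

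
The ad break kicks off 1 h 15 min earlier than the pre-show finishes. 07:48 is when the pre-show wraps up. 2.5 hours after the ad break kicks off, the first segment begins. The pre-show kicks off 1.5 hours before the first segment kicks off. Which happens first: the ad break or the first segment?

The ad break starts at 07:48 − 75 min = 06:33.
The first segment starts at 06:33 + 150 min = 09:03.
The ad break starts at 06:33 and the first segment starts at 09:03, so the ad break is first.

the ad break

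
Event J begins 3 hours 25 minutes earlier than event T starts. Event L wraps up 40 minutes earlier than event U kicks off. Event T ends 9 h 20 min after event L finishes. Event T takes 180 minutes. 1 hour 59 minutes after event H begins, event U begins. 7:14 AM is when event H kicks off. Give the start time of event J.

Event U starts at 7:14 AM + 119 min = 9:13 AM.
Event L ends at 9:13 AM − 40 min = 8:33 AM.
Event T ends at 8:33 AM + 560 min = 5:53 PM.
Event T starts at 5:53 PM − 180 min = 2:53 PM.
Event J starts at 2:53 PM − 205 min = 11:28 AM.

11:28 AM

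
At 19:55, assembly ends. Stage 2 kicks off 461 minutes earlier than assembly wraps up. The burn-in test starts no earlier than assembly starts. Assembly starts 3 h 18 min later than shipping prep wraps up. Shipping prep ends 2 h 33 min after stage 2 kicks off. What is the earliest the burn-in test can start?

Stage 2 starts at 19:55 − 461 min = 12:14.
Shipping prep ends at 12:14 + 153 min = 14:47.
Assembly starts at 14:47 + 198 min = 18:05.
The burn-in test is bounded by assembly, so the earliest it can start is 18:05.

18:05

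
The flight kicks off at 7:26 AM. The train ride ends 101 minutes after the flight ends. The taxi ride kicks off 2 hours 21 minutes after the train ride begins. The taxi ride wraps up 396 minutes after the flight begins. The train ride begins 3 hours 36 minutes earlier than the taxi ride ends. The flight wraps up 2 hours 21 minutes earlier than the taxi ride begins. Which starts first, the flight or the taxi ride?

The taxi ride ends at 7:26 AM + 396 min = 2:02 PM.
The train ride starts at 2:02 PM − 216 min = 10:26 AM.
The taxi ride starts at 10:26 AM + 141 min = 12:47 PM.
The flight starts at 7:26 AM and the taxi ride starts at 12:47 PM, so the flight is first.

the flight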